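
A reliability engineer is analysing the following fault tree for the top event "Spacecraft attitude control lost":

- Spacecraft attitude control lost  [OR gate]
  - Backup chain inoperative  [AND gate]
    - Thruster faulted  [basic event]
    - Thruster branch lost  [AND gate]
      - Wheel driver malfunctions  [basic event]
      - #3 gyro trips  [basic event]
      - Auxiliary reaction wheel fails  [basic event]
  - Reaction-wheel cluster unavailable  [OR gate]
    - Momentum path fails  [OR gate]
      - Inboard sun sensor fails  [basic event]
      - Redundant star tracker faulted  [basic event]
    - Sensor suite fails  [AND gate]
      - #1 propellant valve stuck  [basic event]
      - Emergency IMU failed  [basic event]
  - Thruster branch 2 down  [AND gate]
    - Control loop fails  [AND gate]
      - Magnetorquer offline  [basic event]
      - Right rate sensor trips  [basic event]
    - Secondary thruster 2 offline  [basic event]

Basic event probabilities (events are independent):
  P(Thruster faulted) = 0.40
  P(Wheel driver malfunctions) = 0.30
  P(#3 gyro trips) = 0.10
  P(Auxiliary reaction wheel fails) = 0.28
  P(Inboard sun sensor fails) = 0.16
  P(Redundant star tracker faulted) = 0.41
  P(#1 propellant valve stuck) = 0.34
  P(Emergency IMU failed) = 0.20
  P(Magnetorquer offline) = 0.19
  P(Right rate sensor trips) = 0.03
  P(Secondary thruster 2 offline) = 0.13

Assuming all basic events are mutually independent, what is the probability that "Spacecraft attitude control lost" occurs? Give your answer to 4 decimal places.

0.5400

P(Thruster branch lost) [AND] = 0.30 × 0.10 × 0.28 = 0.008400
P(Backup chain inoperative) [AND] = 0.40 × 0.008400 = 0.003360
P(Momentum path fails) [OR] = 1 − (1−0.16) × (1−0.41) = 0.504400
P(Sensor suite fails) [AND] = 0.34 × 0.20 = 0.068000
P(Reaction-wheel cluster unavailable) [OR] = 1 − (1−0.504400) × (1−0.068000) = 0.538101
P(Control loop fails) [AND] = 0.19 × 0.03 = 0.005700
P(Thruster branch 2 down) [AND] = 0.005700 × 0.13 = 0.000741
P(Spacecraft attitude control lost) [OR] = 1 − (1−0.003360) × (1−0.538101) × (1−0.000741) = 0.539994
Rounded to 4 decimal places: P(Spacecraft attitude control lost) ≈ 0.5400.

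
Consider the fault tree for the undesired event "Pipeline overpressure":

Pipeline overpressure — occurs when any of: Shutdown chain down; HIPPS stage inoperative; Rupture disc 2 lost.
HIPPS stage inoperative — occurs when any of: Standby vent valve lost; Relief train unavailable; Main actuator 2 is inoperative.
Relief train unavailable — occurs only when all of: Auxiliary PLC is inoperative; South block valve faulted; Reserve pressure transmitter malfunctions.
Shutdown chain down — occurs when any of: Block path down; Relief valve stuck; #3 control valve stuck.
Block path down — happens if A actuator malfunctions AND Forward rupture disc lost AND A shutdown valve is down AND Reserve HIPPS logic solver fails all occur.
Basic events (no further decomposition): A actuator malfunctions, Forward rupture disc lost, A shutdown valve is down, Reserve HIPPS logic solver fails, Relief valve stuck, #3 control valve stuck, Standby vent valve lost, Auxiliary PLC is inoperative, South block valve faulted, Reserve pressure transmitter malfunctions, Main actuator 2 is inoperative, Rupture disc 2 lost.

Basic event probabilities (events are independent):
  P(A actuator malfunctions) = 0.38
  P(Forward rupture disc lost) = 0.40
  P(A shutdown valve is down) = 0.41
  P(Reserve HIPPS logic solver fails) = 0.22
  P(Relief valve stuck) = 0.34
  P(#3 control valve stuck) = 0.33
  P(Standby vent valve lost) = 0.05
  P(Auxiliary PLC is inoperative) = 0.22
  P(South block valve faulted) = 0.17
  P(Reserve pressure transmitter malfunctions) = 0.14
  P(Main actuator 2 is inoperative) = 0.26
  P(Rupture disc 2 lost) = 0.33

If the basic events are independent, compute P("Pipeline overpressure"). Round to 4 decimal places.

0.7957

P(Block path down) [AND] = 0.38 × 0.40 × 0.41 × 0.22 = 0.013710
P(Shutdown chain down) [OR] = 1 − (1−0.013710) × (1−0.34) × (1−0.33) = 0.563863
P(Relief train unavailable) [AND] = 0.22 × 0.17 × 0.14 = 0.005236
P(HIPPS stage inoperative) [OR] = 1 − (1−0.05) × (1−0.005236) × (1−0.26) = 0.300681
P(Pipeline overpressure) [OR] = 1 − (1−0.563863) × (1−0.300681) × (1−0.33) = 0.795651
Rounded to 4 decimal places: P(Pipeline overpressure) ≈ 0.7957.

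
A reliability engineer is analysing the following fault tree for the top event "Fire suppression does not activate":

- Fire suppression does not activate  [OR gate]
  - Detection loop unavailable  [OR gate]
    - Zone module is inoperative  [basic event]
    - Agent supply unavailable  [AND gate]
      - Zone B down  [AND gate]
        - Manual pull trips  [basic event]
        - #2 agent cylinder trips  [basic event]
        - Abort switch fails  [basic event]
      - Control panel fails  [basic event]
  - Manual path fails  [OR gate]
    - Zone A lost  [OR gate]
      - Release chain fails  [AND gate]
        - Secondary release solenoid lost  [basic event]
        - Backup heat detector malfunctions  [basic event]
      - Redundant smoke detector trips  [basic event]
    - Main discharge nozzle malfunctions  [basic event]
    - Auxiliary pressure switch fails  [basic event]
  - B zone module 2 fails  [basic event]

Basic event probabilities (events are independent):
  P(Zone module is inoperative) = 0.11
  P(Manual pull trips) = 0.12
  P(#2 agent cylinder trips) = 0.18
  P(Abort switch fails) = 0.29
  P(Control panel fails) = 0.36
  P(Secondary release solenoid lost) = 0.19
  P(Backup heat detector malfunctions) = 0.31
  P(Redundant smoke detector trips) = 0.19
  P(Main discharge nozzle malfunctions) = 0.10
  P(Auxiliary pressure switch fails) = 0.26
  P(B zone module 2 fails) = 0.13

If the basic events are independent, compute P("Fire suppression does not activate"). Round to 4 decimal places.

0.6078

P(Zone B down) [AND] = 0.12 × 0.18 × 0.29 = 0.006264
P(Agent supply unavailable) [AND] = 0.006264 × 0.36 = 0.002255
P(Detection loop unavailable) [OR] = 1 − (1−0.11) × (1−0.002255) = 0.112007
P(Release chain fails) [AND] = 0.19 × 0.31 = 0.058900
P(Zone A lost) [OR] = 1 − (1−0.058900) × (1−0.19) = 0.237709
P(Manual path fails) [OR] = 1 − (1−0.237709) × (1−0.10) × (1−0.26) = 0.492314
P(Fire suppression does not activate) [OR] = 1 − (1−0.112007) × (1−0.492314) × (1−0.13) = 0.607785
Rounded to 4 decimal places: P(Fire suppression does not activate) ≈ 0.6078.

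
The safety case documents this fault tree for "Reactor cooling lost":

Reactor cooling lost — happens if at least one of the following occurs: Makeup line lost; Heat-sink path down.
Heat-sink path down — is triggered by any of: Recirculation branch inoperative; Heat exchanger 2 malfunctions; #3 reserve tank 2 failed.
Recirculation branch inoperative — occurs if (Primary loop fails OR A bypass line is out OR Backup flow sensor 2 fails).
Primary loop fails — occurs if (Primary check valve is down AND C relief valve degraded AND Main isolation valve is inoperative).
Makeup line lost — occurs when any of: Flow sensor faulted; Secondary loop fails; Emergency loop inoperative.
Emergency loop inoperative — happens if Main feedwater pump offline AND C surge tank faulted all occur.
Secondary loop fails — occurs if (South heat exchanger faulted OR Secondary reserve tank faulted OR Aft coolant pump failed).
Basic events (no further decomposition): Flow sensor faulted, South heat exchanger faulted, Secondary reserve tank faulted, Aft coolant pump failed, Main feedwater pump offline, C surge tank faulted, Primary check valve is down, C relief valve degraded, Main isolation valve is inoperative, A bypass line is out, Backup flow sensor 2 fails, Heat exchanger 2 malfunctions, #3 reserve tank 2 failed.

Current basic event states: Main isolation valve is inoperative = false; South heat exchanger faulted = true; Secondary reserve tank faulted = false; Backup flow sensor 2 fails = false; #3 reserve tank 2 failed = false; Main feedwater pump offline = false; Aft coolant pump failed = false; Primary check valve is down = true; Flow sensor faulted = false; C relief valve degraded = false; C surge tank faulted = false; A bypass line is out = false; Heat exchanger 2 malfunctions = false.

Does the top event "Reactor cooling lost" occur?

Secondary loop fails [OR]: South heat exchanger faulted=occurs, Secondary reserve tank faulted=not, Aft coolant pump failed=not → at least one input occurs → occurs.
Emergency loop inoperative [AND]: Main feedwater pump offline=not, C surge tank faulted=not → not all inputs occur → does not occur.
Makeup line lost [OR]: Flow sensor faulted=not, Secondary loop fails=occurs, Emergency loop inoperative=not → at least one input occurs → occurs.
Primary loop fails [AND]: Primary check valve is down=occurs, C relief valve degraded=not, Main isolation valve is inoperative=not → not all inputs occur → does not occur.
Recirculation branch inoperative [OR]: Primary loop fails=not, A bypass line is out=not, Backup flow sensor 2 fails=not → no input occurs → does not occur.
Heat-sink path down [OR]: Recirculation branch inoperative=not, Heat exchanger 2 malfunctions=not, #3 reserve tank 2 failed=not → no input occurs → does not occur.
Reactor cooling lost [OR]: Makeup line lost=occurs, Heat-sink path down=not → at least one input occurs → occurs.

Yes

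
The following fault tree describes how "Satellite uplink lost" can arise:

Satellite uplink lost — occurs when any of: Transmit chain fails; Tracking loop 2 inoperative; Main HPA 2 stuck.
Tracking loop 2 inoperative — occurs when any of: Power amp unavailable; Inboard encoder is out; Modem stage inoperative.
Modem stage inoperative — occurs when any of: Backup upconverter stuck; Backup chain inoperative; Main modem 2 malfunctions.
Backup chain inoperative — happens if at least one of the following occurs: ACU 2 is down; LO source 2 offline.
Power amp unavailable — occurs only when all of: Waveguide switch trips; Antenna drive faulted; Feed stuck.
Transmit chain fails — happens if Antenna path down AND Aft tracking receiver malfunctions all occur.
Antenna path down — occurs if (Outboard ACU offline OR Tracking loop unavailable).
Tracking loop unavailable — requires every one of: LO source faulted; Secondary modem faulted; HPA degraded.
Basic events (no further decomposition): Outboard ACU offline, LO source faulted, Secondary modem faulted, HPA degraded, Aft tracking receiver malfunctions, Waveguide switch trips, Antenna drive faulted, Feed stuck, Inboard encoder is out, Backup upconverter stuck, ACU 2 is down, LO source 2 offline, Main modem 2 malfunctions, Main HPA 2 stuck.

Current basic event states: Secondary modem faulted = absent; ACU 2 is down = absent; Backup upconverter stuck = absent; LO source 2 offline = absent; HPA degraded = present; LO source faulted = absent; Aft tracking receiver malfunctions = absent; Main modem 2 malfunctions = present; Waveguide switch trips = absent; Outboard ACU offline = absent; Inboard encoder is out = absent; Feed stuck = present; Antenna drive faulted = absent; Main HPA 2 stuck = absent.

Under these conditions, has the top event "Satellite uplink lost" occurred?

Tracking loop unavailable [AND]: LO source faulted=not, Secondary modem faulted=not, HPA degraded=occurs → not all inputs occur → does not occur.
Antenna path down [OR]: Outboard ACU offline=not, Tracking loop unavailable=not → no input occurs → does not occur.
Transmit chain fails [AND]: Antenna path down=not, Aft tracking receiver malfunctions=not → not all inputs occur → does not occur.
Power amp unavailable [AND]: Waveguide switch trips=not, Antenna drive faulted=not, Feed stuck=occurs → not all inputs occur → does not occur.
Backup chain inoperative [OR]: ACU 2 is down=not, LO source 2 offline=not → no input occurs → does not occur.
Modem stage inoperative [OR]: Backup upconverter stuck=not, Backup chain inoperative=not, Main modem 2 malfunctions=occurs → at least one input occurs → occurs.
Tracking loop 2 inoperative [OR]: Power amp unavailable=not, Inboard encoder is out=not, Modem stage inoperative=occurs → at least one input occurs → occurs.
Satellite uplink lost [OR]: Transmit chain fails=not, Tracking loop 2 inoperative=occurs, Main HPA 2 stuck=not → at least one input occurs → occurs.

Yes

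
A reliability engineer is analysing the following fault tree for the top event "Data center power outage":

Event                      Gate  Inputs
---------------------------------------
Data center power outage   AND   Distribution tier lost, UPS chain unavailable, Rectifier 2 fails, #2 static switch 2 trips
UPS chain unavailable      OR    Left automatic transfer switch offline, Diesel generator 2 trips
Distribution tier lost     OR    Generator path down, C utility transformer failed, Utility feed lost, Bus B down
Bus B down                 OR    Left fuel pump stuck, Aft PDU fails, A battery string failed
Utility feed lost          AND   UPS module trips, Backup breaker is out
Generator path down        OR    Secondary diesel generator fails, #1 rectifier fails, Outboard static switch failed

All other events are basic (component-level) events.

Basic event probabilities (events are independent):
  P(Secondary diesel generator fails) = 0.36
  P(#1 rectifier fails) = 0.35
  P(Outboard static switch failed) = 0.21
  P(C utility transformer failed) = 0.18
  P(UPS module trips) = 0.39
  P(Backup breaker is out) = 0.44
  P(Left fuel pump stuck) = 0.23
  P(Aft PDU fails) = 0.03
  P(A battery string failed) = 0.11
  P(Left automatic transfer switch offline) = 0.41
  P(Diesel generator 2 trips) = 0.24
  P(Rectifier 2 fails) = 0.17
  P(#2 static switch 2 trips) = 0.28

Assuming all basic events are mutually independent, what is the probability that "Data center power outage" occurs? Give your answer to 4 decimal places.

0.0224

P(Generator path down) [OR] = 1 − (1−0.36) × (1−0.35) × (1−0.21) = 0.671360
P(Utility feed lost) [AND] = 0.39 × 0.44 = 0.171600
P(Bus B down) [OR] = 1 − (1−0.23) × (1−0.03) × (1−0.11) = 0.335259
P(Distribution tier lost) [OR] = 1 − (1−0.671360) × (1−0.18) × (1−0.171600) × (1−0.335259) = 0.851602
P(UPS chain unavailable) [OR] = 1 − (1−0.41) × (1−0.24) = 0.551600
P(Data center power outage) [AND] = 0.851602 × 0.551600 × 0.17 × 0.28 = 0.022360
Rounded to 4 decimal places: P(Data center power outage) ≈ 0.0224.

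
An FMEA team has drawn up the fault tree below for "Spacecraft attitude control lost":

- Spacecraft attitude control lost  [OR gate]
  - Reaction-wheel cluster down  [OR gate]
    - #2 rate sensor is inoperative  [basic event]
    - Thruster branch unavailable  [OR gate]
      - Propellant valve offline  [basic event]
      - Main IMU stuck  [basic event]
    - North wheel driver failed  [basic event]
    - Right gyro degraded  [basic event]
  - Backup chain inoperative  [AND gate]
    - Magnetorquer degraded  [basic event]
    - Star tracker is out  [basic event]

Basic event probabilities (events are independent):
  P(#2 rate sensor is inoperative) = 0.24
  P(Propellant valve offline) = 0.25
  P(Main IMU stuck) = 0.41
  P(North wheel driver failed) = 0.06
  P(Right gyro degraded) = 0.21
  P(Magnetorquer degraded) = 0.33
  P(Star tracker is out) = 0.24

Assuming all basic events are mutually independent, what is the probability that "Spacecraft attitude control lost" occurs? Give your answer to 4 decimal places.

0.7700

P(Thruster branch unavailable) [OR] = 1 − (1−0.25) × (1−0.41) = 0.557500
P(Reaction-wheel cluster down) [OR] = 1 − (1−0.24) × (1−0.557500) × (1−0.06) × (1−0.21) = 0.750264
P(Backup chain inoperative) [AND] = 0.33 × 0.24 = 0.079200
P(Spacecraft attitude control lost) [OR] = 1 − (1−0.750264) × (1−0.079200) = 0.770043
Rounded to 4 decimal places: P(Spacecraft attitude control lost) ≈ 0.7700.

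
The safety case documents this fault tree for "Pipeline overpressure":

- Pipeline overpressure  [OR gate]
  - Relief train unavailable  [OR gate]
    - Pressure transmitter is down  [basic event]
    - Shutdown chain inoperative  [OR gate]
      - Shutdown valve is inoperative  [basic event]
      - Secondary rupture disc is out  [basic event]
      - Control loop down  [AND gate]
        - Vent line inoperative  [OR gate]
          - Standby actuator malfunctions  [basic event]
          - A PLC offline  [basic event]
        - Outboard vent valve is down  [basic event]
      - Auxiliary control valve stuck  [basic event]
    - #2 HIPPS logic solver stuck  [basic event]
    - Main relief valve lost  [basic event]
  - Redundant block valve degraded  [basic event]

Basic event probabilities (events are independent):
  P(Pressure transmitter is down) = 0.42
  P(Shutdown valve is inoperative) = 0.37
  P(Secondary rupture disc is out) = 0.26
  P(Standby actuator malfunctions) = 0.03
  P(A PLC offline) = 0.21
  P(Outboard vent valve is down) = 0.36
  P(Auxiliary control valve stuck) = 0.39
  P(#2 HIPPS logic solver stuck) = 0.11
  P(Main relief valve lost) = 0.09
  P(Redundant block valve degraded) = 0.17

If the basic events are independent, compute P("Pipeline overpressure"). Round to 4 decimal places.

0.8985

P(Vent line inoperative) [OR] = 1 − (1−0.03) × (1−0.21) = 0.233700
P(Control loop down) [AND] = 0.233700 × 0.36 = 0.084132
P(Shutdown chain inoperative) [OR] = 1 − (1−0.37) × (1−0.26) × (1−0.084132) × (1−0.39) = 0.739544
P(Relief train unavailable) [OR] = 1 − (1−0.42) × (1−0.739544) × (1−0.11) × (1−0.09) = 0.877653
P(Pipeline overpressure) [OR] = 1 − (1−0.877653) × (1−0.17) = 0.898452
Rounded to 4 decimal places: P(Pipeline overpressure) ≈ 0.8985.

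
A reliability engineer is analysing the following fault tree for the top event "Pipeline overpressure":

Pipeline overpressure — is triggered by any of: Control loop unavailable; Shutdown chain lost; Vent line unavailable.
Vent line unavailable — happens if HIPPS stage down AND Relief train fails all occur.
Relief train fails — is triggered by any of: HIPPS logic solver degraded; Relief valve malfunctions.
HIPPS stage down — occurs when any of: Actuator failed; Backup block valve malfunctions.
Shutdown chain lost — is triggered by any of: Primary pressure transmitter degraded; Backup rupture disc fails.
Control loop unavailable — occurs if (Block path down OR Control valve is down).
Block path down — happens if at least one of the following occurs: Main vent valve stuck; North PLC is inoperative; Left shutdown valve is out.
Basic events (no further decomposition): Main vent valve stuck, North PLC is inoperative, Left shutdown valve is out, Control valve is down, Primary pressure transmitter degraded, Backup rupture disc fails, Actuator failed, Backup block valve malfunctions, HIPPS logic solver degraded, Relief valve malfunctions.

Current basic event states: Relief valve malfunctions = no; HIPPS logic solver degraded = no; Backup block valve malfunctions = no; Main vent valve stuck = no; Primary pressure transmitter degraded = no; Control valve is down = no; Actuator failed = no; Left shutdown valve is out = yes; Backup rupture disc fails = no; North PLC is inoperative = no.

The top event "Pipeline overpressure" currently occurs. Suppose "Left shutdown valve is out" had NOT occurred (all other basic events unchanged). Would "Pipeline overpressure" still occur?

Counterfactual: set "Left shutdown valve is out" to not occurred.
Block path down [OR]: Main vent valve stuck=not, North PLC is inoperative=not, Left shutdown valve is out=not → no input occurs → does not occur.
Control loop unavailable [OR]: Block path down=not, Control valve is down=not → no input occurs → does not occur.
Shutdown chain lost [OR]: Primary pressure transmitter degraded=not, Backup rupture disc fails=not → no input occurs → does not occur.
HIPPS stage down [OR]: Actuator failed=not, Backup block valve malfunctions=not → no input occurs → does not occur.
Relief train fails [OR]: HIPPS logic solver degraded=not, Relief valve malfunctions=not → no input occurs → does not occur.
Vent line unavailable [AND]: HIPPS stage down=not, Relief train fails=not → not all inputs occur → does not occur.
Pipeline overpressure [OR]: Control loop unavailable=not, Shutdown chain lost=not, Vent line unavailable=not → no input occurs → does not occur.

No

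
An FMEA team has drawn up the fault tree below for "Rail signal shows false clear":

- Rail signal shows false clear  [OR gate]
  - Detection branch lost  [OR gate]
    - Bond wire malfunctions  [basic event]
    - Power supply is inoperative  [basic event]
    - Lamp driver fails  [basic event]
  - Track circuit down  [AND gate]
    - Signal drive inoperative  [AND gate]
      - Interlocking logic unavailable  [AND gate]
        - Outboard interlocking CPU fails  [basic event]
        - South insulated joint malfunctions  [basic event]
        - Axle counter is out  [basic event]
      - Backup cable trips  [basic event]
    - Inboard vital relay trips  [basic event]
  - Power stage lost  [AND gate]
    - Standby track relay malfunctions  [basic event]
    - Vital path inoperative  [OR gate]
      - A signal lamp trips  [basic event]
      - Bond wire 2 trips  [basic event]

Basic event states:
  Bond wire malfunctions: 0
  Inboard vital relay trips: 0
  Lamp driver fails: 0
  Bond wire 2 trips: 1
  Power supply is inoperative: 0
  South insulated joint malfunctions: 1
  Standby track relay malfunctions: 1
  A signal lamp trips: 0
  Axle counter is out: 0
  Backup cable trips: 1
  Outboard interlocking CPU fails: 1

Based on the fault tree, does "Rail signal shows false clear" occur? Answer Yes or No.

Detection branch lost [OR]: Bond wire malfunctions=not, Power supply is inoperative=not, Lamp driver fails=not → no input occurs → does not occur.
Interlocking logic unavailable [AND]: Outboard interlocking CPU fails=occurs, South insulated joint malfunctions=occurs, Axle counter is out=not → not all inputs occur → does not occur.
Signal drive inoperative [AND]: Interlocking logic unavailable=not, Backup cable trips=occurs → not all inputs occur → does not occur.
Track circuit down [AND]: Signal drive inoperative=not, Inboard vital relay trips=not → not all inputs occur → does not occur.
Vital path inoperative [OR]: A signal lamp trips=not, Bond wire 2 trips=occurs → at least one input occurs → occurs.
Power stage lost [AND]: Standby track relay malfunctions=occurs, Vital path inoperative=occurs → all inputs occur → occurs.
Rail signal shows false clear [OR]: Detection branch lost=not, Track circuit down=not, Power stage lost=occurs → at least one input occurs → occurs.

Yes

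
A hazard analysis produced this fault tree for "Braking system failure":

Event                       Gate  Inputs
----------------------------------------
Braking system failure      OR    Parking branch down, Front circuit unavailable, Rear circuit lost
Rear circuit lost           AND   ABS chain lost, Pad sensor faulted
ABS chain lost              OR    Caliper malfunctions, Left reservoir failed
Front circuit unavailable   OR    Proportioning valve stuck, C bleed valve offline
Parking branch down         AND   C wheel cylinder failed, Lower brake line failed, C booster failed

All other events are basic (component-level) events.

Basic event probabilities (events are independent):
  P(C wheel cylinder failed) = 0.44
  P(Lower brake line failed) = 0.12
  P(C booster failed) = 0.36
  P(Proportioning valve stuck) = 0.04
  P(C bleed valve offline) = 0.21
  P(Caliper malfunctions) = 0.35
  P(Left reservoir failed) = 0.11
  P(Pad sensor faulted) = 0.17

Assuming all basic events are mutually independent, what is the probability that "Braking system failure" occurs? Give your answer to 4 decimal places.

P(Parking branch down) [AND] = 0.44 × 0.12 × 0.36 = 0.019008
P(Front circuit unavailable) [OR] = 1 − (1−0.04) × (1−0.21) = 0.241600
P(ABS chain lost) [OR] = 1 − (1−0.35) × (1−0.11) = 0.421500
P(Rear circuit lost) [AND] = 0.421500 × 0.17 = 0.071655
P(Braking system failure) [OR] = 1 − (1−0.019008) × (1−0.241600) × (1−0.071655) = 0.309326
Rounded to 4 decimal places: P(Braking system failure) ≈ 0.3093.

0.3093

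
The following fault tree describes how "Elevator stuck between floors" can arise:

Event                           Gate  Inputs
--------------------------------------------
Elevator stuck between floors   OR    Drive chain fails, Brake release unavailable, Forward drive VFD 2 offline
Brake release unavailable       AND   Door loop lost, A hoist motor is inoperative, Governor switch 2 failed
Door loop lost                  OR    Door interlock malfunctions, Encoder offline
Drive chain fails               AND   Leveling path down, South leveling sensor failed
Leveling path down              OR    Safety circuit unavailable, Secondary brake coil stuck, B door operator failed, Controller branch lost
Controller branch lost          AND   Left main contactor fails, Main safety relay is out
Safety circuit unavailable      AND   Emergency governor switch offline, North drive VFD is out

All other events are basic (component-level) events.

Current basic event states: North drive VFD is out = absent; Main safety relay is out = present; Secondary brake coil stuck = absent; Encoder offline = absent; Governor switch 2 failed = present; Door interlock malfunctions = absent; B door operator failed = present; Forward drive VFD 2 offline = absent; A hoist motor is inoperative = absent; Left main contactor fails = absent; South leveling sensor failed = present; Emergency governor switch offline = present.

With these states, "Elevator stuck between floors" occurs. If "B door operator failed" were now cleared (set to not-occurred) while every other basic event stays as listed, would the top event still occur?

No

Counterfactual: set "B door operator failed" to not occurred.
Safety circuit unavailable [AND]: Emergency governor switch offline=occurs, North drive VFD is out=not → not all inputs occur → does not occur.
Controller branch lost [AND]: Left main contactor fails=not, Main safety relay is out=occurs → not all inputs occur → does not occur.
Leveling path down [OR]: Safety circuit unavailable=not, Secondary brake coil stuck=not, B door operator failed=not, Controller branch lost=not → no input occurs → does not occur.
Drive chain fails [AND]: Leveling path down=not, South leveling sensor failed=occurs → not all inputs occur → does not occur.
Door loop lost [OR]: Door interlock malfunctions=not, Encoder offline=not → no input occurs → does not occur.
Brake release unavailable [AND]: Door loop lost=not, A hoist motor is inoperative=not, Governor switch 2 failed=occurs → not all inputs occur → does not occur.
Elevator stuck between floors [OR]: Drive chain fails=not, Brake release unavailable=not, Forward drive VFD 2 offline=not → no input occurs → does not occur.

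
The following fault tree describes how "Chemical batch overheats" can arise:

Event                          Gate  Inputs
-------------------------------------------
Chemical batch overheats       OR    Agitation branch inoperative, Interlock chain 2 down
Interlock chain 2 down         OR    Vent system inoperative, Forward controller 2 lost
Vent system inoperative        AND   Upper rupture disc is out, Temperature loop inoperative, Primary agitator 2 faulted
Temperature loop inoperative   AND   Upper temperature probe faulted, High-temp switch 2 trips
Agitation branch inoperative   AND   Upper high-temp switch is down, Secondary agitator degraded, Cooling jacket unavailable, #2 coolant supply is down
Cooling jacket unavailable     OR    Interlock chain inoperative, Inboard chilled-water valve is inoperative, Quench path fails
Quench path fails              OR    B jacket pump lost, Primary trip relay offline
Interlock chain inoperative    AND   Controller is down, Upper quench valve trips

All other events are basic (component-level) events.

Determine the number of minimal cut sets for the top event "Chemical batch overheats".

6

Interlock chain inoperative [AND]: one cut set from each child combined → 1 × 1 = 1 cut set(s).
Quench path fails [OR]: union of children's cut sets → 2 cut set(s).
Cooling jacket unavailable [OR]: union of children's cut sets → 4 cut set(s).
Agitation branch inoperative [AND]: one cut set from each child combined → 1 × 1 × 4 × 1 = 4 cut set(s).
Temperature loop inoperative [AND]: one cut set from each child combined → 1 × 1 = 1 cut set(s).
Vent system inoperative [AND]: one cut set from each child combined → 1 × 1 × 1 = 1 cut set(s).
Interlock chain 2 down [OR]: union of children's cut sets → 2 cut set(s).
Chemical batch overheats [OR]: union of children's cut sets → 6 cut set(s).
Minimal cut sets: {#2 coolant supply is down, Controller is down, Secondary agitator degraded, Upper high-temp switch is down, Upper quench valve trips}; {#2 coolant supply is down, Inboard chilled-water valve is inoperative, Secondary agitator degraded, Upper high-temp switch is down}; {#2 coolant supply is down, B jacket pump lost, Secondary agitator degraded, Upper high-temp switch is down}; {#2 coolant supply is down, Primary trip relay offline, Secondary agitator degraded, Upper high-temp switch is down}; {High-temp switch 2 trips, Primary agitator 2 faulted, Upper rupture disc is out, Upper temperature probe faulted}; {Forward controller 2 lost}.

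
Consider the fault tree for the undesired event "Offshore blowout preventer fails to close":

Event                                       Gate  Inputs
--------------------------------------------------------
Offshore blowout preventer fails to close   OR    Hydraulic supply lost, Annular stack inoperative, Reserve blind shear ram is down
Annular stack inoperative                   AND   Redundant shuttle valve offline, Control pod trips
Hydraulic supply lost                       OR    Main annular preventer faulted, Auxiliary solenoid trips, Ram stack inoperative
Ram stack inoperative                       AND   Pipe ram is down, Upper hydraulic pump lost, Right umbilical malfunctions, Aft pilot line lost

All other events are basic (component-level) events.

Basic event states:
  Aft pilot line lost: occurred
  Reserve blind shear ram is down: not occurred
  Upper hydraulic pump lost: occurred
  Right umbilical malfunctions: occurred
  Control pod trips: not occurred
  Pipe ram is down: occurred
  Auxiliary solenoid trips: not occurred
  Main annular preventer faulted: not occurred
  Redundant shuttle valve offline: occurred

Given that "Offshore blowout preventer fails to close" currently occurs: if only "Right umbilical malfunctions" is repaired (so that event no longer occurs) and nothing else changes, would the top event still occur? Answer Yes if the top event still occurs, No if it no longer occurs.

No

Counterfactual: set "Right umbilical malfunctions" to not occurred.
Ram stack inoperative [AND]: Pipe ram is down=occurs, Upper hydraulic pump lost=occurs, Right umbilical malfunctions=not, Aft pilot line lost=occurs → not all inputs occur → does not occur.
Hydraulic supply lost [OR]: Main annular preventer faulted=not, Auxiliary solenoid trips=not, Ram stack inoperative=not → no input occurs → does not occur.
Annular stack inoperative [AND]: Redundant shuttle valve offline=occurs, Control pod trips=not → not all inputs occur → does not occur.
Offshore blowout preventer fails to close [OR]: Hydraulic supply lost=not, Annular stack inoperative=not, Reserve blind shear ram is down=not → no input occurs → does not occur.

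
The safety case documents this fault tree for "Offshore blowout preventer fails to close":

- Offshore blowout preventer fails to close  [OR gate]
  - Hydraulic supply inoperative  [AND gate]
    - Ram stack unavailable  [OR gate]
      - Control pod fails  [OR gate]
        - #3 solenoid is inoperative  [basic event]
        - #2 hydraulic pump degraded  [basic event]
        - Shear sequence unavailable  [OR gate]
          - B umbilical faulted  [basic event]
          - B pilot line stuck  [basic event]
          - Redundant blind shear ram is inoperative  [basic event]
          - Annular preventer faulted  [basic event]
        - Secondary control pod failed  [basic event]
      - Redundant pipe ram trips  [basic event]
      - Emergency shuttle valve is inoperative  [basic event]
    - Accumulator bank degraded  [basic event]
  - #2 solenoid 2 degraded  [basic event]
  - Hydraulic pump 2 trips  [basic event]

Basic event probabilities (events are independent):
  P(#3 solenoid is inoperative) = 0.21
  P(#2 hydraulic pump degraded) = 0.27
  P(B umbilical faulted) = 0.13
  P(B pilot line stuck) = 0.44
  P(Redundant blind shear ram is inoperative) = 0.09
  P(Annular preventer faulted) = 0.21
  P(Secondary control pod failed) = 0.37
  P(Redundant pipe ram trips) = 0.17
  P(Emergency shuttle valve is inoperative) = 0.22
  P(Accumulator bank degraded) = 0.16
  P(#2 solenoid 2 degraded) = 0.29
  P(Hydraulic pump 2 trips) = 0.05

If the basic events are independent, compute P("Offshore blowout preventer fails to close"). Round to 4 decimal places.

0.4245

P(Shear sequence unavailable) [OR] = 1 − (1−0.13) × (1−0.44) × (1−0.09) × (1−0.21) = 0.649752
P(Control pod fails) [OR] = 1 − (1−0.21) × (1−0.27) × (1−0.649752) × (1−0.37) = 0.872748
P(Ram stack unavailable) [OR] = 1 − (1−0.872748) × (1−0.17) × (1−0.22) = 0.917617
P(Hydraulic supply inoperative) [AND] = 0.917617 × 0.16 = 0.146819
P(Offshore blowout preventer fails to close) [OR] = 1 − (1−0.146819) × (1−0.29) × (1−0.05) = 0.424529
Rounded to 4 decimal places: P(Offshore blowout preventer fails to close) ≈ 0.4245.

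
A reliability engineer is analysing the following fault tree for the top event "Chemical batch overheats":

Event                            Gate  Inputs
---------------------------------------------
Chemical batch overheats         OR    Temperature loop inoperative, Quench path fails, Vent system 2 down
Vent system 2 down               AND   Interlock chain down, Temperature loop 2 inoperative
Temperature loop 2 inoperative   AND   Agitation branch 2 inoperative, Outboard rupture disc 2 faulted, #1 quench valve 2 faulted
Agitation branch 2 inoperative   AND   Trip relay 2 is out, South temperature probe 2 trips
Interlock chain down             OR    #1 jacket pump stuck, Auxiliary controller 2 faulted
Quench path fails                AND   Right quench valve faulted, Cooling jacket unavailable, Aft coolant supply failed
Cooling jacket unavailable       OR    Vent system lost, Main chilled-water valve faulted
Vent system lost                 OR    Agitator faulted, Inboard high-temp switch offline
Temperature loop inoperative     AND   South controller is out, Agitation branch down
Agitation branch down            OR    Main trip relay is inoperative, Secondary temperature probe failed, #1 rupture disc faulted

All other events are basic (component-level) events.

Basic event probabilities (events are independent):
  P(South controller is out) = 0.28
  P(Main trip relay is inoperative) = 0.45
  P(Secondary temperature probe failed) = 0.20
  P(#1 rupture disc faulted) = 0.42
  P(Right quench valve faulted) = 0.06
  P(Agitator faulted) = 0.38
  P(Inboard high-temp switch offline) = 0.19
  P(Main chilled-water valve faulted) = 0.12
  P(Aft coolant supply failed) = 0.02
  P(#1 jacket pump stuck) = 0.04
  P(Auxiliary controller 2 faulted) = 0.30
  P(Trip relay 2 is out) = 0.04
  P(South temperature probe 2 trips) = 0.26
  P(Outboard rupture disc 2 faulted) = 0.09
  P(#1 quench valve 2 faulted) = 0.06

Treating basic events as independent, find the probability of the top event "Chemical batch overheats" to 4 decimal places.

P(Agitation branch down) [OR] = 1 − (1−0.45) × (1−0.20) × (1−0.42) = 0.744800
P(Temperature loop inoperative) [AND] = 0.28 × 0.744800 = 0.208544
P(Vent system lost) [OR] = 1 − (1−0.38) × (1−0.19) = 0.497800
P(Cooling jacket unavailable) [OR] = 1 − (1−0.497800) × (1−0.12) = 0.558064
P(Quench path fails) [AND] = 0.06 × 0.558064 × 0.02 = 0.000670
P(Interlock chain down) [OR] = 1 − (1−0.04) × (1−0.30) = 0.328000
P(Agitation branch 2 inoperative) [AND] = 0.04 × 0.26 = 0.010400
P(Temperature loop 2 inoperative) [AND] = 0.010400 × 0.09 × 0.06 = 0.000056
P(Vent system 2 down) [AND] = 0.328000 × 0.000056 = 0.000018
P(Chemical batch overheats) [OR] = 1 − (1−0.208544) × (1−0.000670) × (1−0.000018) = 0.209089
Rounded to 4 decimal places: P(Chemical batch overheats) ≈ 0.2091.

0.2091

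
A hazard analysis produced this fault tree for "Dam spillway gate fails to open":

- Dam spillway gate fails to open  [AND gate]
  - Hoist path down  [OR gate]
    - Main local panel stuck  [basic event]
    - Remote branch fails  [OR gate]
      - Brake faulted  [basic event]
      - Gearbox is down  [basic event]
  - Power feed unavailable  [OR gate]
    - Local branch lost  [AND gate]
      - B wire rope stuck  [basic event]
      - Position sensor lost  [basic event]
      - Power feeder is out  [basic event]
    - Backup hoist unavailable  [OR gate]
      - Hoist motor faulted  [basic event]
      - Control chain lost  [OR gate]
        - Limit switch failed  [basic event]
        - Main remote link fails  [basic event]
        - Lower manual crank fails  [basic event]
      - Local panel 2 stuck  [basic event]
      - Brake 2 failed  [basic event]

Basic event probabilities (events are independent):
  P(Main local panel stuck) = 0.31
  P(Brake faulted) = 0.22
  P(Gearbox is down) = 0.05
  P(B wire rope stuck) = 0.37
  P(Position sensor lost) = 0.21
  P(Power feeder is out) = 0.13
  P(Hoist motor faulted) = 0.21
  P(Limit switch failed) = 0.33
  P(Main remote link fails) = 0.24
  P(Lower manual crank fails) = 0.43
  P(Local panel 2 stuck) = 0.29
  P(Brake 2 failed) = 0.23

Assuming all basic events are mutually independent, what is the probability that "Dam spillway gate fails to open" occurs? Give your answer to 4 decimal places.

P(Remote branch fails) [OR] = 1 − (1−0.22) × (1−0.05) = 0.259000
P(Hoist path down) [OR] = 1 − (1−0.31) × (1−0.259000) = 0.488710
P(Local branch lost) [AND] = 0.37 × 0.21 × 0.13 = 0.010101
P(Control chain lost) [OR] = 1 − (1−0.33) × (1−0.24) × (1−0.43) = 0.709756
P(Backup hoist unavailable) [OR] = 1 − (1−0.21) × (1−0.709756) × (1−0.29) × (1−0.23) = 0.874646
P(Power feed unavailable) [OR] = 1 − (1−0.010101) × (1−0.874646) = 0.875912
P(Dam spillway gate fails to open) [AND] = 0.488710 × 0.875912 = 0.428067
Rounded to 4 decimal places: P(Dam spillway gate fails to open) ≈ 0.4281.

0.4281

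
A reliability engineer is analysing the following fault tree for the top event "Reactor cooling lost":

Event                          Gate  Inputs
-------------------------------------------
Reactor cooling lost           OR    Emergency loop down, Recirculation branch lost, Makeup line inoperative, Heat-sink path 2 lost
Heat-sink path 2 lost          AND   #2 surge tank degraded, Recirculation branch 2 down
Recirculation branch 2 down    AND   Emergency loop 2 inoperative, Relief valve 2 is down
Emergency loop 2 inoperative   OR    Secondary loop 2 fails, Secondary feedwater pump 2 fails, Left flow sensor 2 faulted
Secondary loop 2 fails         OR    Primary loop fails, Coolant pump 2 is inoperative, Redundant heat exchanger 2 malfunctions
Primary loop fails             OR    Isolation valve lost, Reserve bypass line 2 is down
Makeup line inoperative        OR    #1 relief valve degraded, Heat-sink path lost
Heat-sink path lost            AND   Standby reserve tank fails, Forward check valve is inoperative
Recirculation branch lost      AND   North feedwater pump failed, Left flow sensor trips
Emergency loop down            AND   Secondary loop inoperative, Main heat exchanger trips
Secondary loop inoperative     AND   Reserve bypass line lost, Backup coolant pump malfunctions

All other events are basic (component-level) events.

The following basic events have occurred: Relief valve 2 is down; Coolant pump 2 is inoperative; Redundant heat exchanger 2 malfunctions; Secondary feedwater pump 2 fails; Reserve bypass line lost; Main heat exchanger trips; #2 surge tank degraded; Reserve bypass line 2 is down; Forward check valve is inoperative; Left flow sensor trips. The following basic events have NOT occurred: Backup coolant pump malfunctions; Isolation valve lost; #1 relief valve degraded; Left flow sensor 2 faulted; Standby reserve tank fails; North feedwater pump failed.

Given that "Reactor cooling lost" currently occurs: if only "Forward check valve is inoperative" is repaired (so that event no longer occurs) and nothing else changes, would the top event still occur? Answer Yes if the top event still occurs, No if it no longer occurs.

Counterfactual: set "Forward check valve is inoperative" to not occurred.
Secondary loop inoperative [AND]: Reserve bypass line lost=occurs, Backup coolant pump malfunctions=not → not all inputs occur → does not occur.
Emergency loop down [AND]: Secondary loop inoperative=not, Main heat exchanger trips=occurs → not all inputs occur → does not occur.
Recirculation branch lost [AND]: North feedwater pump failed=not, Left flow sensor trips=occurs → not all inputs occur → does not occur.
Heat-sink path lost [AND]: Standby reserve tank fails=not, Forward check valve is inoperative=not → not all inputs occur → does not occur.
Makeup line inoperative [OR]: #1 relief valve degraded=not, Heat-sink path lost=not → no input occurs → does not occur.
Primary loop fails [OR]: Isolation valve lost=not, Reserve bypass line 2 is down=occurs → at least one input occurs → occurs.
Secondary loop 2 fails [OR]: Primary loop fails=occurs, Coolant pump 2 is inoperative=occurs, Redundant heat exchanger 2 malfunctions=occurs → at least one input occurs → occurs.
Emergency loop 2 inoperative [OR]: Secondary loop 2 fails=occurs, Secondary feedwater pump 2 fails=occurs, Left flow sensor 2 faulted=not → at least one input occurs → occurs.
Recirculation branch 2 down [AND]: Emergency loop 2 inoperative=occurs, Relief valve 2 is down=occurs → all inputs occur → occurs.
Heat-sink path 2 lost [AND]: #2 surge tank degraded=occurs, Recirculation branch 2 down=occurs → all inputs occur → occurs.
Reactor cooling lost [OR]: Emergency loop down=not, Recirculation branch lost=not, Makeup line inoperative=not, Heat-sink path 2 lost=occurs → at least one input occurs → occurs.

Yes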